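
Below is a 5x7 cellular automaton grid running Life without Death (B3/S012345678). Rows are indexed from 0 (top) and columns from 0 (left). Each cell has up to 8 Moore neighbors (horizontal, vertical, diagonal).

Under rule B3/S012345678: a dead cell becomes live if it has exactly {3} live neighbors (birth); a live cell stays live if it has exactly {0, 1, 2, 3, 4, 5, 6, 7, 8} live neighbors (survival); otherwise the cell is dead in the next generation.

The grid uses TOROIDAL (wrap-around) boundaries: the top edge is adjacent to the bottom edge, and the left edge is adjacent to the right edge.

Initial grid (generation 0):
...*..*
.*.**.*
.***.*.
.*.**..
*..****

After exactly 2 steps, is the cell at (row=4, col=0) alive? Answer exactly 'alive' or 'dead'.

Simulating step by step:
Generation 0 (given above): 18 live cells
Generation 1: 18 live cells
...*..*
.*.**.*
.***.*.
.*.**..
*..****
Generation 2: 18 live cells
...*..*
.*.**.*
.***.*.
.*.**..
*..****

Cell (4,0) at generation 2: 1 -> alive

Answer: alive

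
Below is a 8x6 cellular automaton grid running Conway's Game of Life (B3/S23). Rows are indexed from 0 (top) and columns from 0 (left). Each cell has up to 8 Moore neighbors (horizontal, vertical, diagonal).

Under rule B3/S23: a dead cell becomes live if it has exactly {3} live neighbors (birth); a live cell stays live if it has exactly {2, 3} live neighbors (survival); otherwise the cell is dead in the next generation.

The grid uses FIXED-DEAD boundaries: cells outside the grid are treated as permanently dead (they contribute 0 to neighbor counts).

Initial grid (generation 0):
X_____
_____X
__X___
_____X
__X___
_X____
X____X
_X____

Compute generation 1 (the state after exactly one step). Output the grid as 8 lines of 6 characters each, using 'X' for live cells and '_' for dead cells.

Answer: ______
______
______
______
______
_X____
XX____
______

Derivation:
Simulating step by step:
Generation 0 (given above): 9 live cells
Generation 1: 3 live cells
(generation 1 grid is the final answer)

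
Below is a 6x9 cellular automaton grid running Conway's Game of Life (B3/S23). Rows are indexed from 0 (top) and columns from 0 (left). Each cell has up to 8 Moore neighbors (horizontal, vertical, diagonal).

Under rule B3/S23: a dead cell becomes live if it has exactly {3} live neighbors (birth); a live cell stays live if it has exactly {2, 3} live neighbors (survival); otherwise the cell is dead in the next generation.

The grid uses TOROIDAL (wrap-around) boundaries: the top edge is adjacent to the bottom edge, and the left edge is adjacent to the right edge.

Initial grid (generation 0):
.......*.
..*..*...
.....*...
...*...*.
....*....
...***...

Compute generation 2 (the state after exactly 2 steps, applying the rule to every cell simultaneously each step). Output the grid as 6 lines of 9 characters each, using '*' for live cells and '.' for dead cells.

Simulating step by step:
Generation 0 (given above): 10 live cells
Generation 1: 11 live cells
...*.**..
......*..
....*.*..
....*....
.....*...
...***...
Generation 2: 9 live cells
(generation 2 grid is the final answer)

Answer: ...*..*..
....*.**.
.........
....*....
...*.*...
...*.....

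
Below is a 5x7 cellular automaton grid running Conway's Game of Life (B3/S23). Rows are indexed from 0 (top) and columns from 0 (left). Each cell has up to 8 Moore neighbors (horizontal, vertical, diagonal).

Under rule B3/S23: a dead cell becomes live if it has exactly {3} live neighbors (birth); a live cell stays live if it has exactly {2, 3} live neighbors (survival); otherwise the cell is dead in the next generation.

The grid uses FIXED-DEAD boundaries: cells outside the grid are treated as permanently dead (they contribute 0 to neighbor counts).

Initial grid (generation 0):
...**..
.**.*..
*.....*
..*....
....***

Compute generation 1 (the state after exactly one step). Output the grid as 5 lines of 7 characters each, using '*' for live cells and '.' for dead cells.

Simulating step by step:
Generation 0 (given above): 11 live cells
Generation 1: 11 live cells
(generation 1 grid is the final answer)

Answer: ..***..
.**.**.
..**...
......*
.....*.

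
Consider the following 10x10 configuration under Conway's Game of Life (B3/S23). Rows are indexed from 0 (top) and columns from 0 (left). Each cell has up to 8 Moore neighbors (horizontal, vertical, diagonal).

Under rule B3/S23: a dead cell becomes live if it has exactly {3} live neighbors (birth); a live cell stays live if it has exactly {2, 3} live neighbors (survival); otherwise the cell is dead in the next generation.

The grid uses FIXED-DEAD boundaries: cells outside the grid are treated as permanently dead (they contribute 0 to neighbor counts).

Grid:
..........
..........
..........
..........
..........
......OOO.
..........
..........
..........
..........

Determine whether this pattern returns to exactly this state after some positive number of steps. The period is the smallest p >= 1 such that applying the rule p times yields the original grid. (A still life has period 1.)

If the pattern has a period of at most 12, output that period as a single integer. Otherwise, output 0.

Simulating and comparing each generation to the original:
Gen 0 (original, given above): 3 live cells
Gen 1: 3 live cells, differs from original
Gen 2: 3 live cells, MATCHES original -> period = 2

Answer: 2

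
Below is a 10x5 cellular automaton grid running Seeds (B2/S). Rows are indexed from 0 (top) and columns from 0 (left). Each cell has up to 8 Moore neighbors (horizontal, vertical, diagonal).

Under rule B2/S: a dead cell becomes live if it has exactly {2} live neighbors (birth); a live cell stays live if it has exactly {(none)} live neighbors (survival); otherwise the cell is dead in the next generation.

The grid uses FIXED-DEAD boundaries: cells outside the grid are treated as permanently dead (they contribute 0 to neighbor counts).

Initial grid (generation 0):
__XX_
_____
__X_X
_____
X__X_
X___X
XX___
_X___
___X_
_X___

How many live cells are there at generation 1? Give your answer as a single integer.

Answer: 14

Derivation:
Simulating step by step:
Generation 0 (given above): 13 live cells
Generation 1: 14 live cells
_____
_X__X
___X_
_XX_X
_X__X
__XX_
__X__
_____
XX___
__X__
Population at generation 1: 14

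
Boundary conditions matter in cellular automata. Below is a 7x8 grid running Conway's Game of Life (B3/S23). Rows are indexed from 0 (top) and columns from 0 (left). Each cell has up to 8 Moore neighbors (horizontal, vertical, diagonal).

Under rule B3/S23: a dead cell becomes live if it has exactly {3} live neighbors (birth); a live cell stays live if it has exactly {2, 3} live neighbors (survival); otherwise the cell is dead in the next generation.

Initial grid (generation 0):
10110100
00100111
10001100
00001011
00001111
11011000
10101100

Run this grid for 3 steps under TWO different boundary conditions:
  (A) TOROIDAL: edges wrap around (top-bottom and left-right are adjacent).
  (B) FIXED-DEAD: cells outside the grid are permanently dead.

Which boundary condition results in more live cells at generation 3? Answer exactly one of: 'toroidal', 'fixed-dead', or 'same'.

Answer: toroidal

Derivation:
Under TOROIDAL boundary, generation 3:
11000010
10100001
10101001
00001000
10110001
00100001
01000011
Population = 20

Under FIXED-DEAD boundary, generation 3:
01111000
01000100
00100100
01001000
01001000
10000000
00110000
Population = 15

Comparison: toroidal=20, fixed-dead=15 -> toroidal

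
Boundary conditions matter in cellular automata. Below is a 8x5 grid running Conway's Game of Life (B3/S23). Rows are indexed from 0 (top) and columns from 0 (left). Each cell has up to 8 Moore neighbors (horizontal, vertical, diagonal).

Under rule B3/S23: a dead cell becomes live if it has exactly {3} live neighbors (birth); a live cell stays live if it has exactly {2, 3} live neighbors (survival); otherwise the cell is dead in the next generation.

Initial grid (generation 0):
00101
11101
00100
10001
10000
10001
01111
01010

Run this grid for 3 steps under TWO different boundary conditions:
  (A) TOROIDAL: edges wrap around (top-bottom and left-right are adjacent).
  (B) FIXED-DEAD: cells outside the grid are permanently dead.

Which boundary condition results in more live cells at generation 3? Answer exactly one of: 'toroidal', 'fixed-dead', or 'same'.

Under TOROIDAL boundary, generation 3:
01110
01001
00111
10010
00010
10010
10100
10011
Population = 18

Under FIXED-DEAD boundary, generation 3:
00000
00110
01100
00110
00100
00110
10001
11111
Population = 16

Comparison: toroidal=18, fixed-dead=16 -> toroidal

Answer: toroidal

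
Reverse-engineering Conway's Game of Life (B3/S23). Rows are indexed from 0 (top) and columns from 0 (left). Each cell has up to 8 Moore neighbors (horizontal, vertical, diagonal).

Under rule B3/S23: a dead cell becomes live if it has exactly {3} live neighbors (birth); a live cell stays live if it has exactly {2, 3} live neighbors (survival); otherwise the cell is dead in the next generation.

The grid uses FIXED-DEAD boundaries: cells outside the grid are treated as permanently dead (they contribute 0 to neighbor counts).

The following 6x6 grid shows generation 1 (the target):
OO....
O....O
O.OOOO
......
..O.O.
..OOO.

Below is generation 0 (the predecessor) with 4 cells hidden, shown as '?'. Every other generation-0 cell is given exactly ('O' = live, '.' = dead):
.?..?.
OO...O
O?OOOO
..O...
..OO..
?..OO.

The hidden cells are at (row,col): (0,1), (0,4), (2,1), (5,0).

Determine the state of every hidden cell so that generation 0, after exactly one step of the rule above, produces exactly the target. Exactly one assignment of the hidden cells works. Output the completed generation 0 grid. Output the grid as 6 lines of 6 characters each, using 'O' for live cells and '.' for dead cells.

Answer: .O..O.
OO...O
O.OOOO
..O...
..OO..
...OO.

Derivation:
Hidden generation-0 cells (in order): (0,1), (0,4), (2,1), (5,0).
A hidden cell only influences target cells in its own 3x3 neighborhood. Try each of the 2^4 = 16 assignments, step the completed generation 0 forward once under B3/S23, and compare with the target:
  (0,1)=. (0,4)=. (2,1)=. (5,0)=. -> step gives (0,0)='.' but target has 'O' -> reject
  (0,1)=. (0,4)=. (2,1)=. (5,0)=O -> step gives (0,0)='.' but target has 'O' -> reject
  (0,1)=. (0,4)=. (2,1)=O (5,0)=. -> step gives (0,0)='.' but target has 'O' -> reject
  (0,1)=. (0,4)=. (2,1)=O (5,0)=O -> step gives (0,0)='.' but target has 'O' -> reject
  (0,1)=. (0,4)=O (2,1)=. (5,0)=. -> step gives (0,0)='.' but target has 'O' -> reject
  (0,1)=. (0,4)=O (2,1)=. (5,0)=O -> step gives (0,0)='.' but target has 'O' -> reject
  (0,1)=. (0,4)=O (2,1)=O (5,0)=. -> step gives (0,0)='.' but target has 'O' -> reject
  (0,1)=. (0,4)=O (2,1)=O (5,0)=O -> step gives (0,0)='.' but target has 'O' -> reject
  (0,1)=O (0,4)=. (2,1)=. (5,0)=. -> step gives (1,3)='O' but target has '.' -> reject
  (0,1)=O (0,4)=. (2,1)=. (5,0)=O -> step gives (1,3)='O' but target has '.' -> reject
  (0,1)=O (0,4)=. (2,1)=O (5,0)=. -> step gives (1,0)='.' but target has 'O' -> reject
  (0,1)=O (0,4)=. (2,1)=O (5,0)=O -> step gives (1,0)='.' but target has 'O' -> reject
  (0,1)=O (0,4)=O (2,1)=. (5,0)=. -> step reproduces the target at every cell -> ACCEPT
  (0,1)=O (0,4)=O (2,1)=. (5,0)=O -> step gives (4,1)='O' but target has '.' -> reject
  (0,1)=O (0,4)=O (2,1)=O (5,0)=. -> step gives (1,0)='.' but target has 'O' -> reject
  (0,1)=O (0,4)=O (2,1)=O (5,0)=O -> step gives (1,0)='.' but target has 'O' -> reject
Unique solution: (0,1)=live, (0,4)=live, (2,1)=dead, (5,0)=dead.
Check: live-neighbor counts of every cell in the completed generation 0:
322112
344453
253332
144642
023431
013321
Applying B3/S23 to generation 0 with these counts gives:
OO....
O....O
O.OOOO
......
..O.O.
..OOO.
which matches the target exactly.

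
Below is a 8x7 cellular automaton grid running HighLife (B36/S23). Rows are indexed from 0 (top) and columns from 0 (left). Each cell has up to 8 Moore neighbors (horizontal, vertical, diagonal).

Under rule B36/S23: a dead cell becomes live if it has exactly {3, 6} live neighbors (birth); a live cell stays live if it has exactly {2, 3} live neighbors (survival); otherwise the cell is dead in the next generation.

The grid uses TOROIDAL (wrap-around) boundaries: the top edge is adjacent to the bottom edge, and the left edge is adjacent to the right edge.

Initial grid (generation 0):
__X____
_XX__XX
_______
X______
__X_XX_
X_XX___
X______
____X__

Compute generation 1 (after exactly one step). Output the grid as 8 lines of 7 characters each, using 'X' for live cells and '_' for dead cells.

Answer: _XXX_X_
_XX____
XX____X
_______
__X_X_X
__XXX_X
_X_X___
_______

Derivation:
Simulating step by step:
Generation 0 (given above): 14 live cells
Generation 1: 18 live cells
(generation 1 grid is the final answer)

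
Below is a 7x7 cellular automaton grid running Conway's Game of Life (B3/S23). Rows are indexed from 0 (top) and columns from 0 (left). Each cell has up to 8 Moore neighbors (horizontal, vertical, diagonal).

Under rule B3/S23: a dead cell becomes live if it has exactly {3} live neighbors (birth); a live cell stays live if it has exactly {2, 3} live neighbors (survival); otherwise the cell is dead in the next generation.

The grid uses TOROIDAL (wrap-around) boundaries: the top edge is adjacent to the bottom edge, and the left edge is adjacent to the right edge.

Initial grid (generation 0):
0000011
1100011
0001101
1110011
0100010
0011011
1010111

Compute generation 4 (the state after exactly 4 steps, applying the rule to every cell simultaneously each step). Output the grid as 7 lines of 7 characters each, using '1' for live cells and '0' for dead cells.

Answer: 0010000
0000000
0000000
0000000
0010000
0001100
1101100

Derivation:
Simulating step by step:
Generation 0 (given above): 25 live cells
Generation 1: 11 live cells
0000000
0000000
0001100
0111000
0001000
0011000
1110000
Generation 2: 9 live cells
0100000
0000000
0001100
0000000
0100100
0001000
0111000
Generation 3: 8 live cells
0100000
0000000
0000000
0001100
0000000
0101100
0101000
Generation 4: 8 live cells
(generation 4 grid is the final answer)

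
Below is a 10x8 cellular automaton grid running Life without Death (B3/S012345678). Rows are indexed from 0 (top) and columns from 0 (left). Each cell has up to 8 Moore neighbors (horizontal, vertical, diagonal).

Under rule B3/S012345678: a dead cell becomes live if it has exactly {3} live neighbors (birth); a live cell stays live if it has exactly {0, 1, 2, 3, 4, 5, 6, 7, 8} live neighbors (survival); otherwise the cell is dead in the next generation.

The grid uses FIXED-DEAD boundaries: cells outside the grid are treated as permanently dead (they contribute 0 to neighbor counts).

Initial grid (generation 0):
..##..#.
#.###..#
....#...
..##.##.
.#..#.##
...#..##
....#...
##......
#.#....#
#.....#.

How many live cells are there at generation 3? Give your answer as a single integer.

Simulating step by step:
Generation 0 (given above): 28 live cells
Generation 1: 37 live cells
.####.#.
######.#
.#..#.#.
..##.###
.#..#.##
...##.##
....#...
##......
#.#....#
##....#.
Generation 2: 42 live cells
#####.#.
######.#
##..#.#.
.###.###
.#..#.##
...##.##
...###..
##......
#.#....#
##....#.
Generation 3: 48 live cells
#####.#.
######.#
##..#.#.
.###.###
.#..#.##
..###.##
..#####.
#####...
#.#....#
##....#.
Population at generation 3: 48

Answer: 48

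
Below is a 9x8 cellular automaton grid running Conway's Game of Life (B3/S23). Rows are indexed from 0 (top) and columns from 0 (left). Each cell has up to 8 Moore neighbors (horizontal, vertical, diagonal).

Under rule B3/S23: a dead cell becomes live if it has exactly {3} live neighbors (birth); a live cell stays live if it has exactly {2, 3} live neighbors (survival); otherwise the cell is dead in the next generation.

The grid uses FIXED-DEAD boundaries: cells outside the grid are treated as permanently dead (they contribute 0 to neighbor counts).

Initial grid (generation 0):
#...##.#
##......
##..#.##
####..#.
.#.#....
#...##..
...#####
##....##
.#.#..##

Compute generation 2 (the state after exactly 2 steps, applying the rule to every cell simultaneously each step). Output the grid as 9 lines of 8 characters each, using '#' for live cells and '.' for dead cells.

Simulating step by step:
Generation 0 (given above): 34 live cells
Generation 1: 28 live cells
##......
....#..#
...#.###
...#####
...#.#..
..#.....
##.#...#
##.#....
###...##
Generation 2: 21 live cells
(generation 2 grid is the final answer)

Answer: ........
....##.#
...#....
..##...#
..##.#..
.####...
#..#....
...#..##
#.#.....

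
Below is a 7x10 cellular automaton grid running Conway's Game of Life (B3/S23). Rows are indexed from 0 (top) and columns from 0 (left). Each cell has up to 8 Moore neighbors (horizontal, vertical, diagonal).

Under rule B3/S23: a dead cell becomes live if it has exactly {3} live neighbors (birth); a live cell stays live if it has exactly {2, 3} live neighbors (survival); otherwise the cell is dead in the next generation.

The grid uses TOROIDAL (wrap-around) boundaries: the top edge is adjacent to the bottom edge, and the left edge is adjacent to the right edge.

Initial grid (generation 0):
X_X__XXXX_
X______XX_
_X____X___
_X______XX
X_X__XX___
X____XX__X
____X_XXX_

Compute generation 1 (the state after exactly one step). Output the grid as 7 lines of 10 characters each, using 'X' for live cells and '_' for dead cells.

Answer: _X___X____
X____X__X_
_X________
_XX__XXX_X
_____XXXX_
XX__X___XX
XX__X_____

Derivation:
Simulating step by step:
Generation 0 (given above): 26 live cells
Generation 1: 24 live cells
(generation 1 grid is the final answer)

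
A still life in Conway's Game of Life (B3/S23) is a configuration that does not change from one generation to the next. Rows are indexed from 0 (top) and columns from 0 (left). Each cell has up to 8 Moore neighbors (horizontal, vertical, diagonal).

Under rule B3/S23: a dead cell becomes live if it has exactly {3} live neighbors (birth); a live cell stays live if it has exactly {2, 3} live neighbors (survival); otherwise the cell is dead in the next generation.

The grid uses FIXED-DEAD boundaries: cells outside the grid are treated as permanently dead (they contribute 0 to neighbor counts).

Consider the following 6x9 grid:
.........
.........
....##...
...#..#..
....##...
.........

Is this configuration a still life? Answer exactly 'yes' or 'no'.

Compute generation 1 and compare to generation 0 (given above):
Generation 1:
.........
.........
....##...
...#..#..
....##...
.........
The grids are IDENTICAL -> still life.

Answer: yes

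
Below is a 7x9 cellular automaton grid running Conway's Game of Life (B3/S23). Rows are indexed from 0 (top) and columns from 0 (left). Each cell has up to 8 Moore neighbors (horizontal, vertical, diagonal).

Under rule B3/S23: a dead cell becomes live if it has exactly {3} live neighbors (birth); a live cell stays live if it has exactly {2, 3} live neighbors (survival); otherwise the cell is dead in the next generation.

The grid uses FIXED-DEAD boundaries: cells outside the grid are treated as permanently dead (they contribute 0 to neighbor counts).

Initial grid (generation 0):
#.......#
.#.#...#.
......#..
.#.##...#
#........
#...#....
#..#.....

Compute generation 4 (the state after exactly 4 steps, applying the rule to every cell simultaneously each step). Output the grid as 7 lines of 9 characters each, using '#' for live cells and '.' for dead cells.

Simulating step by step:
Generation 0 (given above): 15 live cells
Generation 1: 10 live cells
.........
.......#.
...##..#.
.........
##.##....
##.......
.........
Generation 2: 7 live cells
.........
.........
.........
..#......
###......
###......
.........
Generation 3: 6 live cells
.........
.........
.........
..#......
#..#.....
#.#......
.#.......
Generation 4: 5 live cells
(generation 4 grid is the final answer)

Answer: .........
.........
.........
.........
..##.....
#.#......
.#.......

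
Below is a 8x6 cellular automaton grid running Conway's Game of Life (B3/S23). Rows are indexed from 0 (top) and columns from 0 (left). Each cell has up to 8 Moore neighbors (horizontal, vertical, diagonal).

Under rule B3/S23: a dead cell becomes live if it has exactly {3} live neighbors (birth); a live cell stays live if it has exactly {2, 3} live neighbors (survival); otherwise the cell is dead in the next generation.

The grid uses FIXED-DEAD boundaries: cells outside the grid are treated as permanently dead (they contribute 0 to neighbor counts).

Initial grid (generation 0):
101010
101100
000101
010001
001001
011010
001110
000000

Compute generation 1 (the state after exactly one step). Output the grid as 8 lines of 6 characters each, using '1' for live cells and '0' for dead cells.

Simulating step by step:
Generation 0 (given above): 18 live cells
Generation 1: 17 live cells
(generation 1 grid is the final answer)

Answer: 001000
001000
010100
001001
001111
010011
011010
000100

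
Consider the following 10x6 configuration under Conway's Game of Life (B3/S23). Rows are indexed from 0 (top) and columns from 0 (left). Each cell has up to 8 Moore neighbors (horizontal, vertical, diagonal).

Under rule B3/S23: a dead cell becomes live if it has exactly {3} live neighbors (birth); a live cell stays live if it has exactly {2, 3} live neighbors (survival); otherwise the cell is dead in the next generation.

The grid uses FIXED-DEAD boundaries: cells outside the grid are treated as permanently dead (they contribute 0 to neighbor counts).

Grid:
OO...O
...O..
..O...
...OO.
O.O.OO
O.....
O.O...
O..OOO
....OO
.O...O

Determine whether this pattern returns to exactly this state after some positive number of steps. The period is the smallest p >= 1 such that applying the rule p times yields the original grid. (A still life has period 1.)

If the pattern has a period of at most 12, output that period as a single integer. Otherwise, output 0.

Answer: 0

Derivation:
Simulating and comparing each generation to the original:
Gen 0 (original, given above): 22 live cells
Gen 1: 22 live cells, differs from original
Gen 2: 23 live cells, differs from original
Gen 3: 21 live cells, differs from original
Gen 4: 18 live cells, differs from original
Gen 5: 16 live cells, differs from original
Gen 6: 15 live cells, differs from original
Gen 7: 22 live cells, differs from original
Gen 8: 12 live cells, differs from original
Gen 9: 10 live cells, differs from original
Gen 10: 10 live cells, differs from original
Gen 11: 8 live cells, differs from original
Gen 12: 8 live cells, differs from original
No period found within 12 steps.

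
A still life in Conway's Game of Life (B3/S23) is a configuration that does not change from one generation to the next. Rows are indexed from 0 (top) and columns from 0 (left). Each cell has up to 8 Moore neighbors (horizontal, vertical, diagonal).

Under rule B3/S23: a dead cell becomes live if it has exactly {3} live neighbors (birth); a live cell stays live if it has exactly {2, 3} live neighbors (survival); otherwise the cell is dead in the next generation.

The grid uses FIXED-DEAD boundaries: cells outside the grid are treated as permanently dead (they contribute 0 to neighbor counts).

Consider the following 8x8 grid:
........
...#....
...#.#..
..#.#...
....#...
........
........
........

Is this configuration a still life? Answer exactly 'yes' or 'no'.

Compute generation 1 and compare to generation 0 (given above):
Generation 1:
........
....#...
..##....
....##..
...#....
........
........
........
Cell (1,3) differs: gen0=1 vs gen1=0 -> NOT a still life.

Answer: no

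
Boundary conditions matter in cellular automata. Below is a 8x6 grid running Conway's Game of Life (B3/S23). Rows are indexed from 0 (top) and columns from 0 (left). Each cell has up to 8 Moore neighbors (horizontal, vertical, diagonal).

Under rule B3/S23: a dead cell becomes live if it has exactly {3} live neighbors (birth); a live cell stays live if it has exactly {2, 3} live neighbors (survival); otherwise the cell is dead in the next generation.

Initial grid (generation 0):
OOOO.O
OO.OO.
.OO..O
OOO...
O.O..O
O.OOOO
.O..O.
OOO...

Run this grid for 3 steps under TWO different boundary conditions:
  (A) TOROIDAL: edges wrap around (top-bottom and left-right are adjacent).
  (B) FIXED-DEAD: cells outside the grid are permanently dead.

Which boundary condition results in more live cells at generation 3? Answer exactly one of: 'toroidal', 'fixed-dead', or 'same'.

Answer: fixed-dead

Derivation:
Under TOROIDAL boundary, generation 3:
......
......
......
......
......
......
......
......
Population = 0

Under FIXED-DEAD boundary, generation 3:
......
......
...OOO
...OOO
....OO
OOO..O
O.OOOO
.OOOO.
Population = 21

Comparison: toroidal=0, fixed-dead=21 -> fixed-dead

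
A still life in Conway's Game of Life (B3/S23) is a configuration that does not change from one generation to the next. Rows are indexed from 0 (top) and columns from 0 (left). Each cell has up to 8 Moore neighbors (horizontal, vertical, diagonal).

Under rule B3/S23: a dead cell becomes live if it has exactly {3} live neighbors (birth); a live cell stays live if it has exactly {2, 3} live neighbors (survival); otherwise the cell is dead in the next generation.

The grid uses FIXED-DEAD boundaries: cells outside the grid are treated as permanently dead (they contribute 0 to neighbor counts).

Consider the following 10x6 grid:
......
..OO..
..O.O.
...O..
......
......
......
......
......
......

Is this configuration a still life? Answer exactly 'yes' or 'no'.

Answer: yes

Derivation:
Compute generation 1 and compare to generation 0 (given above):
Generation 1:
......
..OO..
..O.O.
...O..
......
......
......
......
......
......
The grids are IDENTICAL -> still life.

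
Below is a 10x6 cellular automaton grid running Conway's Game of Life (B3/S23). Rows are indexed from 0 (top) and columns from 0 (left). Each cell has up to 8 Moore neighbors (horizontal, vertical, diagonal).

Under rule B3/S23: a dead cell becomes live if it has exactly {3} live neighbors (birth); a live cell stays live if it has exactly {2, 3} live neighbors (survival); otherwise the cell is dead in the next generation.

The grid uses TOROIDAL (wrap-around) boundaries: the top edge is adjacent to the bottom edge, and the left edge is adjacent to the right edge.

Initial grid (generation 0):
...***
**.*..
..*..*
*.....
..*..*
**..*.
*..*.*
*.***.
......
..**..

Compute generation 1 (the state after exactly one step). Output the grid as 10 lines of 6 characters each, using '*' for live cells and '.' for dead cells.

Answer: **...*
**.*..
..*..*
**...*
.....*
.****.
......
*****.
.*..*.
..**..

Derivation:
Simulating step by step:
Generation 0 (given above): 23 live cells
Generation 1: 25 live cells
(generation 1 grid is the final answer)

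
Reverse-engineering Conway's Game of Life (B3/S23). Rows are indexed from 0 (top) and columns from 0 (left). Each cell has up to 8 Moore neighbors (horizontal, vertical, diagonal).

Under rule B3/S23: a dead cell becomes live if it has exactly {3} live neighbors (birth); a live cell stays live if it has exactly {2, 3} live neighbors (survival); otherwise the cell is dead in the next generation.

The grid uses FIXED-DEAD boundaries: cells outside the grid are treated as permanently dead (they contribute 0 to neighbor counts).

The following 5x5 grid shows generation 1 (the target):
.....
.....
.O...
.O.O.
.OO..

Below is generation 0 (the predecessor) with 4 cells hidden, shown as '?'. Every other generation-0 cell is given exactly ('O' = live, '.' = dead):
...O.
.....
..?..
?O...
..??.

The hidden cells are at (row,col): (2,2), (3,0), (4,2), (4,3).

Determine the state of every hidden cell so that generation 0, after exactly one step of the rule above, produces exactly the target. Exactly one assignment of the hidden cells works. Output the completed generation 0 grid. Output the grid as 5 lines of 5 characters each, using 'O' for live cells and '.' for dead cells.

Answer: ...O.
.....
..O..
OO...
..OO.

Derivation:
Hidden generation-0 cells (in order): (2,2), (3,0), (4,2), (4,3).
A hidden cell only influences target cells in its own 3x3 neighborhood. Try each of the 2^4 = 16 assignments, step the completed generation 0 forward once under B3/S23, and compare with the target:
  (2,2)=. (3,0)=. (4,2)=. (4,3)=. -> step gives (2,1)='.' but target has 'O' -> reject
  (2,2)=. (3,0)=. (4,2)=. (4,3)=O -> step gives (2,1)='.' but target has 'O' -> reject
  (2,2)=. (3,0)=. (4,2)=O (4,3)=. -> step gives (2,1)='.' but target has 'O' -> reject
  (2,2)=. (3,0)=. (4,2)=O (4,3)=O -> step gives (2,1)='.' but target has 'O' -> reject
  (2,2)=. (3,0)=O (4,2)=. (4,3)=. -> step gives (2,1)='.' but target has 'O' -> reject
  (2,2)=. (3,0)=O (4,2)=. (4,3)=O -> step gives (2,1)='.' but target has 'O' -> reject
  (2,2)=. (3,0)=O (4,2)=O (4,3)=. -> step gives (2,1)='.' but target has 'O' -> reject
  (2,2)=. (3,0)=O (4,2)=O (4,3)=O -> step gives (2,1)='.' but target has 'O' -> reject
  (2,2)=O (3,0)=. (4,2)=. (4,3)=. -> step gives (2,1)='.' but target has 'O' -> reject
  (2,2)=O (3,0)=. (4,2)=. (4,3)=O -> step gives (2,1)='.' but target has 'O' -> reject
  (2,2)=O (3,0)=. (4,2)=O (4,3)=. -> step gives (2,1)='.' but target has 'O' -> reject
  (2,2)=O (3,0)=. (4,2)=O (4,3)=O -> step gives (2,1)='.' but target has 'O' -> reject
  (2,2)=O (3,0)=O (4,2)=. (4,3)=. -> step gives (3,3)='.' but target has 'O' -> reject
  (2,2)=O (3,0)=O (4,2)=. (4,3)=O -> step gives (3,2)='O' but target has '.' -> reject
  (2,2)=O (3,0)=O (4,2)=O (4,3)=. -> step gives (3,2)='O' but target has '.' -> reject
  (2,2)=O (3,0)=O (4,2)=O (4,3)=O -> step reproduces the target at every cell -> ACCEPT
Unique solution: (2,2)=live, (3,0)=live, (4,2)=live, (4,3)=live.
Check: live-neighbor counts of every cell in the completed generation 0:
00101
01221
23110
13431
23211
Applying B3/S23 to generation 0 with these counts gives:
.....
.....
.O...
.O.O.
.OO..
which matches the target exactly.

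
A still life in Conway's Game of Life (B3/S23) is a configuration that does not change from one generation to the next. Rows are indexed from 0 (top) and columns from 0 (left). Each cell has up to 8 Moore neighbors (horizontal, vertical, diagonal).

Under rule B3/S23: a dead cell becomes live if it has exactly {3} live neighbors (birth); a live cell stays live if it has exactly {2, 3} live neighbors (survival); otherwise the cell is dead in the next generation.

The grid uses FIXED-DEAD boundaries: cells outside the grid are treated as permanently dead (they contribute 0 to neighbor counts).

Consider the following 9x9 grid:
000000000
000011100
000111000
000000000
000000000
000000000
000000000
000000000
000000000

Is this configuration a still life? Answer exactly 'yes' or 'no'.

Compute generation 1 and compare to generation 0 (given above):
Generation 1:
000001000
000100100
000100100
000010000
000000000
000000000
000000000
000000000
000000000
Cell (0,5) differs: gen0=0 vs gen1=1 -> NOT a still life.

Answer: no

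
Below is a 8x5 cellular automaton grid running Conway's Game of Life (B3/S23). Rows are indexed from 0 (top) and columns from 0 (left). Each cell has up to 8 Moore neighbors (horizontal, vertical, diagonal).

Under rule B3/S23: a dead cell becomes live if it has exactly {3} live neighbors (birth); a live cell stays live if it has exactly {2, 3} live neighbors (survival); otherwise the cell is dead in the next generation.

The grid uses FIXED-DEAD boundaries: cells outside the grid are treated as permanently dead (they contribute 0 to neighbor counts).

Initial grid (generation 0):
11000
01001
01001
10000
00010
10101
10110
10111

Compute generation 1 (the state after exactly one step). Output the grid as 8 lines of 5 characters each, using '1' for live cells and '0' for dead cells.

Simulating step by step:
Generation 0 (given above): 18 live cells
Generation 1: 13 live cells
(generation 1 grid is the final answer)

Answer: 11000
01100
11000
00000
01010
00101
10000
00101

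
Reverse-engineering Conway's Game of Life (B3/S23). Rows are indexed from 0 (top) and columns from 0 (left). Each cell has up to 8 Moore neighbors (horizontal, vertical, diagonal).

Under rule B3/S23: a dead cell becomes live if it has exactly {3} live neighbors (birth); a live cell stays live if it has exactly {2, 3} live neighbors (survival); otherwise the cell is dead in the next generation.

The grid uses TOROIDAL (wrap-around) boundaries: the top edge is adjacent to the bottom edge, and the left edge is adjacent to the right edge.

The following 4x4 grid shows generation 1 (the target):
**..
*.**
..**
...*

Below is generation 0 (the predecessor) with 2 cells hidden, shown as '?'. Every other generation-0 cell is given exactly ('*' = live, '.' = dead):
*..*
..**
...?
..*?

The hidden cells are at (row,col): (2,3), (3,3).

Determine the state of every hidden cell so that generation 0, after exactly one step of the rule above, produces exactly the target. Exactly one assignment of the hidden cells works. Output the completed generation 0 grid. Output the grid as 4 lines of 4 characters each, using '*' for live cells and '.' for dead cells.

Answer: *..*
..**
....
..*.

Derivation:
Hidden generation-0 cells (in order): (2,3), (3,3).
A hidden cell only influences target cells in its own 3x3 neighborhood. Try each of the 2^2 = 4 assignments, step the completed generation 0 forward once under B3/S23, and compare with the target:
  (2,3)=. (3,3)=. -> step reproduces the target at every cell -> ACCEPT
  (2,3)=. (3,3)=* -> step gives (2,2)='.' but target has '*' -> reject
  (2,3)=* (3,3)=. -> step gives (1,0)='.' but target has '*' -> reject
  (2,3)=* (3,3)=* -> step gives (1,0)='.' but target has '*' -> reject
Unique solution: (2,3)=dead, (3,3)=dead.
Check: live-neighbor counts of every cell in the completed generation 0:
2344
3223
1233
2213
Applying B3/S23 to generation 0 with these counts gives:
**..
*.**
..**
...*
which matches the target exactly.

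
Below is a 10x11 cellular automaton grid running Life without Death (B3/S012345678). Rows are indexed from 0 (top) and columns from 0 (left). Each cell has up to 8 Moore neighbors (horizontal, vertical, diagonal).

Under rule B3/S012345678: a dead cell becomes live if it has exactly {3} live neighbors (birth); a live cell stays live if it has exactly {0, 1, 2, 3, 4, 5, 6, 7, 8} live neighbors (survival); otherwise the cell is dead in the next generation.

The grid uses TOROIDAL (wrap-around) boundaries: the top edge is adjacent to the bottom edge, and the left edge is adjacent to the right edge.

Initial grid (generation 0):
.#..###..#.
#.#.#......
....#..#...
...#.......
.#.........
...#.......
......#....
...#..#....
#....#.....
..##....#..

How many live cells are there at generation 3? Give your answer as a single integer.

Answer: 53

Derivation:
Simulating step by step:
Generation 0 (given above): 21 live cells
Generation 1: 30 live cells
.#..###..#.
###.#.#....
....#..#...
...#.......
.##........
...#.......
......#....
...#.##....
#.####.....
.###..#.#..
Generation 2: 43 live cells
.#..###..#.
###.#.##...
.##.##.#...
..##.......
.###.......
..##.......
....###....
..##.##....
#.####.#...
####..###..
Generation 3: 53 live cells
.#..###..##
###.#.###..
###.##.#...
..##.......
.####......
.###.#.....
....###....
.###.###...
#.####.##..
####..###.#
Population at generation 3: 53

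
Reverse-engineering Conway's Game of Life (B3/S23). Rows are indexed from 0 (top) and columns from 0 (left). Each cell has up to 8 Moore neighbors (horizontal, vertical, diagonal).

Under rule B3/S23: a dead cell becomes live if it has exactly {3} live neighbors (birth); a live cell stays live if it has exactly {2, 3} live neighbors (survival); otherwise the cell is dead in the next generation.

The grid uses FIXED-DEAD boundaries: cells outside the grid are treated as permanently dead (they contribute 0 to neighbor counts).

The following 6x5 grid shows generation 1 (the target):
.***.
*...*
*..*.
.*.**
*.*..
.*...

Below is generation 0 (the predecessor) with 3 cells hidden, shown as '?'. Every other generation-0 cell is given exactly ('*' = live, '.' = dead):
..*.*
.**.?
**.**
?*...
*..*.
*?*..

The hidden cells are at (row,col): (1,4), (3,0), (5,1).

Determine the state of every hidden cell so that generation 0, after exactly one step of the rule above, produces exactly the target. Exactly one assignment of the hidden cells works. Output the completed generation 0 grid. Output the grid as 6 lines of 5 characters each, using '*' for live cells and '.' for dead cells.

Answer: ..*.*
.**..
**.**
.*...
*..*.
*.*..

Derivation:
Hidden generation-0 cells (in order): (1,4), (3,0), (5,1).
A hidden cell only influences target cells in its own 3x3 neighborhood. Try each of the 2^3 = 8 assignments, step the completed generation 0 forward once under B3/S23, and compare with the target:
  (1,4)=. (3,0)=. (5,1)=. -> step reproduces the target at every cell -> ACCEPT
  (1,4)=. (3,0)=. (5,1)=* -> step gives (4,2)='.' but target has '*' -> reject
  (1,4)=. (3,0)=* (5,1)=. -> step gives (2,0)='.' but target has '*' -> reject
  (1,4)=. (3,0)=* (5,1)=* -> step gives (2,0)='.' but target has '*' -> reject
  (1,4)=* (3,0)=. (5,1)=. -> step gives (0,3)='.' but target has '*' -> reject
  (1,4)=* (3,0)=. (5,1)=* -> step gives (0,3)='.' but target has '*' -> reject
  (1,4)=* (3,0)=* (5,1)=. -> step gives (0,3)='.' but target has '*' -> reject
  (1,4)=* (3,0)=* (5,1)=* -> step gives (0,3)='.' but target has '*' -> reject
Unique solution: (1,4)=dead, (3,0)=dead, (5,1)=dead.
Check: live-neighbor counts of every cell in the completed generation 0:
13230
34453
34521
43433
24311
13121
Applying B3/S23 to generation 0 with these counts gives:
.***.
*...*
*..*.
.*.**
*.*..
.*...
which matches the target exactly.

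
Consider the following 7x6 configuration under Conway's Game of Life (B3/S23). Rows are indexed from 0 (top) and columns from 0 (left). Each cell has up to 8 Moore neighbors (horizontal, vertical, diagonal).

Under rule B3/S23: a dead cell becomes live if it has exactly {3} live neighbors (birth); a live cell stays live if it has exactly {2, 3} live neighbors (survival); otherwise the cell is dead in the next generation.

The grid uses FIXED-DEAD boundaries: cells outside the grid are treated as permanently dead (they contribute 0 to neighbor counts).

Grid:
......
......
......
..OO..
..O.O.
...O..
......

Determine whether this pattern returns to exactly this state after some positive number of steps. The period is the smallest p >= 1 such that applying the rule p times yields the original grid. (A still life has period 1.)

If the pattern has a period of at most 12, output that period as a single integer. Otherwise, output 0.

Simulating and comparing each generation to the original:
Gen 0 (original, given above): 5 live cells
Gen 1: 5 live cells, MATCHES original -> period = 1

Answer: 1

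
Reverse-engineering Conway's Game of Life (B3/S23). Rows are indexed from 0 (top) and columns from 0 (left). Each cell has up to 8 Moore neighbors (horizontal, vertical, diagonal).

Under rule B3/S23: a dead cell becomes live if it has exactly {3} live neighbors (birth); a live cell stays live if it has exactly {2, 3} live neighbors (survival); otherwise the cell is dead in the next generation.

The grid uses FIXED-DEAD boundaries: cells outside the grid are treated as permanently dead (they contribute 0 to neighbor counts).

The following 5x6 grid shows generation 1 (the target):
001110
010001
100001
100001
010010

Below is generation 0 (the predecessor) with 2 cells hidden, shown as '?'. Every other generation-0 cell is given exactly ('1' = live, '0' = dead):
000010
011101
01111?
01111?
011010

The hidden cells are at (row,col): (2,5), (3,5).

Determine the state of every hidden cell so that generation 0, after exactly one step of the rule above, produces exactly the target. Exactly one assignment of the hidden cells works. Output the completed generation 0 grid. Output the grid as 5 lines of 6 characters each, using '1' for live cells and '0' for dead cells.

Hidden generation-0 cells (in order): (2,5), (3,5).
A hidden cell only influences target cells in its own 3x3 neighborhood. Try each of the 2^2 = 4 assignments, step the completed generation 0 forward once under B3/S23, and compare with the target:
  (2,5)=0 (3,5)=0 -> step reproduces the target at every cell -> ACCEPT
  (2,5)=0 (3,5)=1 -> step gives (2,5)='0' but target has '1' -> reject
  (2,5)=1 (3,5)=0 -> step gives (3,5)='0' but target has '1' -> reject
  (2,5)=1 (3,5)=1 -> step gives (2,5)='0' but target has '1' -> reject
Unique solution: (2,5)=dead, (3,5)=dead.
Check: live-neighbor counts of every cell in the completed generation 0:
123322
235552
358753
357743
234522
Applying B3/S23 to generation 0 with these counts gives:
001110
010001
100001
100001
010010
which matches the target exactly.

Answer: 000010
011101
011110
011110
011010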